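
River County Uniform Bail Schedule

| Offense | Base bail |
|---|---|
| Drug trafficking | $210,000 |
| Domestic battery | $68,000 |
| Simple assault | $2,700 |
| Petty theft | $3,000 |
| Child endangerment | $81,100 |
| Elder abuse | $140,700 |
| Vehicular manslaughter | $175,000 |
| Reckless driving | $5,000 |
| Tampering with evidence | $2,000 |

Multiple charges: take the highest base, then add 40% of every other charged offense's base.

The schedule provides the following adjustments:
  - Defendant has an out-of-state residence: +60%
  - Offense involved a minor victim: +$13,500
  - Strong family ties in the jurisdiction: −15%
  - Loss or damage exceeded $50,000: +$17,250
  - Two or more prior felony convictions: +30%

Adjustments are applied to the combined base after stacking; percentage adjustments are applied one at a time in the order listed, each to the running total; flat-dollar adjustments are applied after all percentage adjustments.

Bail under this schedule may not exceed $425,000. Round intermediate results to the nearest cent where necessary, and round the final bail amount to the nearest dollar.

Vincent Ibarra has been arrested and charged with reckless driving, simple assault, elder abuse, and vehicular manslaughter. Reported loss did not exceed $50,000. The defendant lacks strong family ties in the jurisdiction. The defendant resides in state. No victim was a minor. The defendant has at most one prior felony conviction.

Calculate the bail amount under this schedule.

Base amounts from the schedule: reckless driving $5,000; simple assault $2,700; elder abuse $140,700; vehicular manslaughter $175,000.
Stacking rule: highest base plus 40% of each additional charge. Highest is vehicular manslaughter at $175,000. Additional: $5,000 × 40% = $2,000; $2,700 × 40% = $1,080; $140,700 × 40% = $56,280. Combined base = $175,000 + $59,360 = $234,360.
No adjustment factors apply to this defendant.
$234,360 is within the $425,000 maximum.

$234,360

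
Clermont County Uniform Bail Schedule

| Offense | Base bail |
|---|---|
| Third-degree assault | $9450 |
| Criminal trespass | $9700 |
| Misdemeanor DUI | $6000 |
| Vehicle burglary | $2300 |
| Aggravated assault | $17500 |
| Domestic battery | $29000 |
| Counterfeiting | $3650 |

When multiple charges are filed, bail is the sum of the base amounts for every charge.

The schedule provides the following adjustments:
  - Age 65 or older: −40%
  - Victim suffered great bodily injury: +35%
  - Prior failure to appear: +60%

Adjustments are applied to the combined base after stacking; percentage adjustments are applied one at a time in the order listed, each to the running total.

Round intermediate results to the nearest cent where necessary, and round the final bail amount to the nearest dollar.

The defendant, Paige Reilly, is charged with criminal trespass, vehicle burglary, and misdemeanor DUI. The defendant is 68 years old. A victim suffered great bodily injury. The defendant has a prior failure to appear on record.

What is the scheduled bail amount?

Base amounts from the schedule: criminal trespass $9700; vehicle burglary $2300; misdemeanor DUI $6000.
Stacking rule: sum of all bases. $9700 + $2300 + $6000 = $18000.
Age 65 or older (−40%): $18000 × 0.6 = $10800.
Victim suffered great bodily injury (+35%): $10800 × 1.35 = $14580.
Prior failure to appear (+60%): $14580 × 1.6 = $23328.

$23328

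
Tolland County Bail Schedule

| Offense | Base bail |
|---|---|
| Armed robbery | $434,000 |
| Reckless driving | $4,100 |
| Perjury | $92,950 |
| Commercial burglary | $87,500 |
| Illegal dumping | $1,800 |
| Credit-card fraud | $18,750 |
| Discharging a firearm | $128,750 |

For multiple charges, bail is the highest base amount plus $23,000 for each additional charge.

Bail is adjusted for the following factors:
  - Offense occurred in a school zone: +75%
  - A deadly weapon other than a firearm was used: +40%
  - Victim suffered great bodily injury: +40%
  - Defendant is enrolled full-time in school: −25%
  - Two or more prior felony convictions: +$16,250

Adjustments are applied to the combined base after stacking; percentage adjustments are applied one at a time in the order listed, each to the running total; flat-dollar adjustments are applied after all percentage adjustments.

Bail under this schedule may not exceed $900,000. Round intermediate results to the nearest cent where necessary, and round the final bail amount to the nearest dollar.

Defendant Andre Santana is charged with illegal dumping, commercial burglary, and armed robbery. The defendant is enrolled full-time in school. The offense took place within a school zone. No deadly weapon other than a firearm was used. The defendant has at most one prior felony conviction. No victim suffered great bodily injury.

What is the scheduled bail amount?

Base amounts from the schedule: illegal dumping $1,800; commercial burglary $87,500; armed robbery $434,000.
Stacking rule: highest base plus $23,000 per additional charge. Highest is armed robbery at $434,000; 2 additional charges → +$46,000. Combined base = $480,000.
Offense occurred in a school zone (+75%): $480,000 × 1.75 = $840,000.
Defendant is enrolled full-time in school (−25%): $840,000 × 0.75 = $630,000.
$630,000 is within the $900,000 maximum.

$630,000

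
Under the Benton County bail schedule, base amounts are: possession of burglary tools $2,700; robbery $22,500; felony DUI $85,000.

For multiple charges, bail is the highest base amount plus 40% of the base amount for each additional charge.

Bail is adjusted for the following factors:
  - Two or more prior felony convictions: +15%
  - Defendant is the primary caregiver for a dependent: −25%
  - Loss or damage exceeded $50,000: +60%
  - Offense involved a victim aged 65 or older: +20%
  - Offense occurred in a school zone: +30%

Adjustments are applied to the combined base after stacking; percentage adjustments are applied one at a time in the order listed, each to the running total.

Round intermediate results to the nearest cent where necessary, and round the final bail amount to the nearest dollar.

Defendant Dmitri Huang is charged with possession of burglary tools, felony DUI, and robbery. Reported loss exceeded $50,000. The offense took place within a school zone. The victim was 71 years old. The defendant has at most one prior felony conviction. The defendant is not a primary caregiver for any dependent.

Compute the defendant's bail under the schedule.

$237,320

Base amounts from the schedule: possession of burglary tools $2,700; felony DUI $85,000; robbery $22,500.
Stacking rule: highest base plus 40% of each additional charge. Highest is felony DUI at $85,000. Additional: $2,700 × 40% = $1,080; $22,500 × 40% = $9,000. Combined base = $85,000 + $10,080 = $95,080.
Loss or damage exceeded $50,000 (+60%): $95,080 × 1.6 = $152,128.
Offense involved a victim aged 65 or older (+20%): $152,128 × 1.2 = $182,553.60.
Offense occurred in a school zone (+30%): $182,553.60 × 1.3 = $237,319.68.
Rounded to the nearest dollar: $237,320.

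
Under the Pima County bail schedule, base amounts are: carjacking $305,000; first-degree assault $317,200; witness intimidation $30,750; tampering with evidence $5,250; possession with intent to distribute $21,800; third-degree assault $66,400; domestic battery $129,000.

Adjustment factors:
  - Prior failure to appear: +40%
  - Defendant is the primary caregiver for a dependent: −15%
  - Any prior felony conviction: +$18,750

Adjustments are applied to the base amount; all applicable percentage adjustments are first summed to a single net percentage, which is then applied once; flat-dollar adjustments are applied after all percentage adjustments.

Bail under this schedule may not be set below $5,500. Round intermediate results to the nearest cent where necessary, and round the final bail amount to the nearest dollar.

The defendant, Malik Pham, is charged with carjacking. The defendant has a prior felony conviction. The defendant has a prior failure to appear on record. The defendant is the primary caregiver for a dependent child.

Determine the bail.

$400,000

Base amounts from the schedule: carjacking $305,000.
Single charge. Combined base = $305,000.
Net percentage adjustment: +40% −15% = +25%. $305,000 × 1.25 = $381,250.
Any prior felony conviction (+$18,750 flat): $381,250 + $18,750 = $400,000.
$400,000 is at or above the $5,500 minimum.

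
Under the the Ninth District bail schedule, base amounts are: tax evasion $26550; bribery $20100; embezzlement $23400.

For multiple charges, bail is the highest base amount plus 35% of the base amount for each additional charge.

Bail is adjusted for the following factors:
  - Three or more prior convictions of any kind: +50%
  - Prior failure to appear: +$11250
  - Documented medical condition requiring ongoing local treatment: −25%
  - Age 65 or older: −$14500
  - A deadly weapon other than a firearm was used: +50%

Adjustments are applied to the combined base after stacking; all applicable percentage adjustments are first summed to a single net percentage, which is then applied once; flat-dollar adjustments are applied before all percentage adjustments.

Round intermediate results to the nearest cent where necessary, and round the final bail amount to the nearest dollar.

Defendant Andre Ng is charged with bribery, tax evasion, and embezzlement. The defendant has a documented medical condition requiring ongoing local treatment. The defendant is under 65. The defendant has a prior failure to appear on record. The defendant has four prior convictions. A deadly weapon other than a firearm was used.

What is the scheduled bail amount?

Base amounts from the schedule: bribery $20100; tax evasion $26550; embezzlement $23400.
Stacking rule: highest base plus 35% of each additional charge. Highest is tax evasion at $26550. Additional: $20100 × 35% = $7035; $23400 × 35% = $8190. Combined base = $26550 + $15225 = $41775.
Prior failure to appear (+$11250 flat): $41775 + $11250 = $53025.
Net percentage adjustment: +50% −25% +50% = +75%. $53025 × 1.75 = $92793.75.
Rounded to the nearest dollar: $92794.

$92794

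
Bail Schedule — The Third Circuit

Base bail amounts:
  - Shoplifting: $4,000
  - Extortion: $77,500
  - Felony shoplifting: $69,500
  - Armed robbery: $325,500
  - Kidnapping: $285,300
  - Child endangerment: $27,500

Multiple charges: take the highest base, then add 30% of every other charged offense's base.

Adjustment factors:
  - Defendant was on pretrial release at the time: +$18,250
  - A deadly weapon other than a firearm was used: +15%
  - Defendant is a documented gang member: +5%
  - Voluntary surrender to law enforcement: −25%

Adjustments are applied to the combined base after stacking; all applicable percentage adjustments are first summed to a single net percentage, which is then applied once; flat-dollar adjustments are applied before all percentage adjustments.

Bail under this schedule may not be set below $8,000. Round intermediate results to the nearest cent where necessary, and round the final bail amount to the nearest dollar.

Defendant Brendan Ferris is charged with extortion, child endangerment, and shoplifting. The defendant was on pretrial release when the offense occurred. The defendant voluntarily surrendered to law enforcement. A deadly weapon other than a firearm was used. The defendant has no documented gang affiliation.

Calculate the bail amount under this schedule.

Base amounts from the schedule: extortion $77,500; child endangerment $27,500; shoplifting $4,000.
Stacking rule: highest base plus 30% of each additional charge. Highest is extortion at $77,500. Additional: $27,500 × 30% = $8,250; $4,000 × 30% = $1,200. Combined base = $77,500 + $9,450 = $86,950.
Defendant was on pretrial release at the time (+$18,250 flat): $86,950 + $18,250 = $105,200.
Net percentage adjustment: +15% −25% = −10%. $105,200 × 0.9 = $94,680.
$94,680 is at or above the $8,000 minimum.

$94,680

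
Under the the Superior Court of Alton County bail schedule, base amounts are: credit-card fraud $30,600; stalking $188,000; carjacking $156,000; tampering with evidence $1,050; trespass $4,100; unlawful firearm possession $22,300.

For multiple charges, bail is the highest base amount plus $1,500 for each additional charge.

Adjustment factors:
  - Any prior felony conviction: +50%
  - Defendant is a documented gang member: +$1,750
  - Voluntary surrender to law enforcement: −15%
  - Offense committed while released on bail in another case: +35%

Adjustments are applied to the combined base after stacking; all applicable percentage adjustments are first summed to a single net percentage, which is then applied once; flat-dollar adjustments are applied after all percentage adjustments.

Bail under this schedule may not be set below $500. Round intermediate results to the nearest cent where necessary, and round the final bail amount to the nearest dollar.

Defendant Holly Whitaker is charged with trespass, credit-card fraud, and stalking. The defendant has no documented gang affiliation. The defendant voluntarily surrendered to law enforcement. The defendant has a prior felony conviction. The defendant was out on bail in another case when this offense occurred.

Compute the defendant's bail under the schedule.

Base amounts from the schedule: trespass $4,100; credit-card fraud $30,600; stalking $188,000.
Stacking rule: highest base plus $1,500 per additional charge. Highest is stalking at $188,000; 2 additional charges → +$3,000. Combined base = $191,000.
Net percentage adjustment: +50% −15% +35% = +70%. $191,000 × 1.7 = $324,700.
$324,700 is at or above the $500 minimum.

$324,700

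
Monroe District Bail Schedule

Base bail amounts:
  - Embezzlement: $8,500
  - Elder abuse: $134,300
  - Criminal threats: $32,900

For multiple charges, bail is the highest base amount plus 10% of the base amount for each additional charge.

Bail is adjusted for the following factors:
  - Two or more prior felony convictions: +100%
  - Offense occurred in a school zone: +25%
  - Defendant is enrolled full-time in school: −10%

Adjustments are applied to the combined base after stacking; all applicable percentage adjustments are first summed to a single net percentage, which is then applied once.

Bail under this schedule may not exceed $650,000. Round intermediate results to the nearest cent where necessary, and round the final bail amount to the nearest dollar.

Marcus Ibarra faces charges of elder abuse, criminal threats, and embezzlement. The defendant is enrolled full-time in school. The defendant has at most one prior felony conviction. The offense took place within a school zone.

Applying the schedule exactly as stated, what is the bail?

Base amounts from the schedule: elder abuse $134,300; criminal threats $32,900; embezzlement $8,500.
Stacking rule: highest base plus 10% of each additional charge. Highest is elder abuse at $134,300. Additional: $32,900 × 10% = $3,290; $8,500 × 10% = $850. Combined base = $134,300 + $4,140 = $138,440.
Net percentage adjustment: +25% −10% = +15%. $138,440 × 1.15 = $159,206.
$159,206 is within the $650,000 maximum.

$159,206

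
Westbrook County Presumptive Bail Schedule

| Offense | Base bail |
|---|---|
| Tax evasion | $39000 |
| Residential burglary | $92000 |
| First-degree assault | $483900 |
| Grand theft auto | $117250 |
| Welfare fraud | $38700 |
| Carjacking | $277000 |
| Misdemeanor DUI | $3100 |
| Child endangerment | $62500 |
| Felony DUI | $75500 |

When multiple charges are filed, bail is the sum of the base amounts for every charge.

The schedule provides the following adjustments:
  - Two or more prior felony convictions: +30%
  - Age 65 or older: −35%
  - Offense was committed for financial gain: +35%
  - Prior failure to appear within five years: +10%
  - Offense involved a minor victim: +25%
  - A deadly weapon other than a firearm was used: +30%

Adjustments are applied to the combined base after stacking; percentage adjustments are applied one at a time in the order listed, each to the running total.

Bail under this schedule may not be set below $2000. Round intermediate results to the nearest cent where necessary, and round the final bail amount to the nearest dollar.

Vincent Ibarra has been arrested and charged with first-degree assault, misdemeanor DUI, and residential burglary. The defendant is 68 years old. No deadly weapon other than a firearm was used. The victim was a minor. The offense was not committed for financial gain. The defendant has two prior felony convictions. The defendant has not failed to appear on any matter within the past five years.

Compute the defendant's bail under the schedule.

$611569

Base amounts from the schedule: first-degree assault $483900; misdemeanor DUI $3100; residential burglary $92000.
Stacking rule: sum of all bases. $483900 + $3100 + $92000 = $579000.
Two or more prior felony convictions (+30%): $579000 × 1.3 = $752700.
Age 65 or older (−35%): $752700 × 0.65 = $489255.
Offense involved a minor victim (+25%): $489255 × 1.25 = $611568.75.
$611568.75 is at or above the $2000 minimum.
Rounded to the nearest dollar: $611569.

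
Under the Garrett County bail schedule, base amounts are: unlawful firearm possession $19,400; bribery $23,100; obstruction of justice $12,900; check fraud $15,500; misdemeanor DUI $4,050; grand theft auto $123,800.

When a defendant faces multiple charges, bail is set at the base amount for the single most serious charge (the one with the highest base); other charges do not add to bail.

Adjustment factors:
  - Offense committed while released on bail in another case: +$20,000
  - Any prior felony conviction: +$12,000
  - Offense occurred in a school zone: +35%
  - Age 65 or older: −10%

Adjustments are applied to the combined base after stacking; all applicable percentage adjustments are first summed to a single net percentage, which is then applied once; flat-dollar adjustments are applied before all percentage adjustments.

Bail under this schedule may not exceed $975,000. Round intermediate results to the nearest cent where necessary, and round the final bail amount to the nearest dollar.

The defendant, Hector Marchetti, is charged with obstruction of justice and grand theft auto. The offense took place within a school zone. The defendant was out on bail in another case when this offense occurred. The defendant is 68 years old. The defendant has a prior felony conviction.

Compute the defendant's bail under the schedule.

Base amounts from the schedule: obstruction of justice $12,900; grand theft auto $123,800.
Stacking rule: use the highest base only. Highest is grand theft auto at $123,800. Combined base = $123,800.
Offense committed while released on bail in another case (+$20,000 flat): $123,800 + $20,000 = $143,800.
Any prior felony conviction (+$12,000 flat): $143,800 + $12,000 = $155,800.
Net percentage adjustment: +35% −10% = +25%. $155,800 × 1.25 = $194,750.
$194,750 is within the $975,000 maximum.

$194,750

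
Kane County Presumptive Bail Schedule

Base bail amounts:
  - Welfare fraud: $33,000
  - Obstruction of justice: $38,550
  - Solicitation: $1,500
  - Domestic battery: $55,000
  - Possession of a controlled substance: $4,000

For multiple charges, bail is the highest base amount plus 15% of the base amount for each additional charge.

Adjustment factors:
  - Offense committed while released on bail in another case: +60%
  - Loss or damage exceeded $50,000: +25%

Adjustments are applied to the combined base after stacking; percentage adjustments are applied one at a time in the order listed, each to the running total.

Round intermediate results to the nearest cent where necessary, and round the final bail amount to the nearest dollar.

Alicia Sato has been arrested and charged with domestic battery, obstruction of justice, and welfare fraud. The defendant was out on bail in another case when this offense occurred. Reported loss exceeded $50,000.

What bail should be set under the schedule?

$131,465

Base amounts from the schedule: domestic battery $55,000; obstruction of justice $38,550; welfare fraud $33,000.
Stacking rule: highest base plus 15% of each additional charge. Highest is domestic battery at $55,000. Additional: $38,550 × 15% = $5,782.50; $33,000 × 15% = $4,950. Combined base = $55,000 + $10,732.50 = $65,732.50.
Offense committed while released on bail in another case (+60%): $65,732.50 × 1.6 = $105,172.
Loss or damage exceeded $50,000 (+25%): $105,172 × 1.25 = $131,465.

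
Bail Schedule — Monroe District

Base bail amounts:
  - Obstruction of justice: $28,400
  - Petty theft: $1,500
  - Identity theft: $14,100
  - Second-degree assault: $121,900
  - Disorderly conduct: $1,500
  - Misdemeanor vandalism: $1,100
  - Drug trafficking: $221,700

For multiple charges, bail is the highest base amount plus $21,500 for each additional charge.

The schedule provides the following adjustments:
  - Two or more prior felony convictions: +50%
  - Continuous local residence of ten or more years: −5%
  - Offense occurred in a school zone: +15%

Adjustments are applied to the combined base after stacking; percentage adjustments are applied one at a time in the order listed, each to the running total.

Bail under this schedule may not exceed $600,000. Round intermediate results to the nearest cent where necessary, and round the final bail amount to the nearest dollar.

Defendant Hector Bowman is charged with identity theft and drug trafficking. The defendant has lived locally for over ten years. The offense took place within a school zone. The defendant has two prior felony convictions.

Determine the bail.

$398,544

Base amounts from the schedule: identity theft $14,100; drug trafficking $221,700.
Stacking rule: highest base plus $21,500 per additional charge. Highest is drug trafficking at $221,700; 1 additional charge → +$21,500. Combined base = $243,200.
Two or more prior felony convictions (+50%): $243,200 × 1.5 = $364,800.
Continuous local residence of ten or more years (−5%): $364,800 × 0.95 = $346,560.
Offense occurred in a school zone (+15%): $346,560 × 1.15 = $398,544.
$398,544 is within the $600,000 maximum.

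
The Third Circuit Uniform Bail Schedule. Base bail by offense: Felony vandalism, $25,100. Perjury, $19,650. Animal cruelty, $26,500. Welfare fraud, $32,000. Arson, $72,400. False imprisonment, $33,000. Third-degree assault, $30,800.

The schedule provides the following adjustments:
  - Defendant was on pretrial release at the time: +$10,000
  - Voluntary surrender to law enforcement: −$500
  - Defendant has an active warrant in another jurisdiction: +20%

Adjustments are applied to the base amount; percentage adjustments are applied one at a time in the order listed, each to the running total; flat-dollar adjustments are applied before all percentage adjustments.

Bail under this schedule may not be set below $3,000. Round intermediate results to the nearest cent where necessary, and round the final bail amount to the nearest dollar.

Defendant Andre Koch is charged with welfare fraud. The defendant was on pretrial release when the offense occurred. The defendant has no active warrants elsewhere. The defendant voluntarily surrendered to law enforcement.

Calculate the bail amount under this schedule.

$41,500

Base amounts from the schedule: welfare fraud $32,000.
Single charge. Combined base = $32,000.
Defendant was on pretrial release at the time (+$10,000 flat): $32,000 + $10,000 = $42,000.
Voluntary surrender to law enforcement (−$500 flat): $42,000 − $500 = $41,500.
$41,500 is at or above the $3,000 minimum.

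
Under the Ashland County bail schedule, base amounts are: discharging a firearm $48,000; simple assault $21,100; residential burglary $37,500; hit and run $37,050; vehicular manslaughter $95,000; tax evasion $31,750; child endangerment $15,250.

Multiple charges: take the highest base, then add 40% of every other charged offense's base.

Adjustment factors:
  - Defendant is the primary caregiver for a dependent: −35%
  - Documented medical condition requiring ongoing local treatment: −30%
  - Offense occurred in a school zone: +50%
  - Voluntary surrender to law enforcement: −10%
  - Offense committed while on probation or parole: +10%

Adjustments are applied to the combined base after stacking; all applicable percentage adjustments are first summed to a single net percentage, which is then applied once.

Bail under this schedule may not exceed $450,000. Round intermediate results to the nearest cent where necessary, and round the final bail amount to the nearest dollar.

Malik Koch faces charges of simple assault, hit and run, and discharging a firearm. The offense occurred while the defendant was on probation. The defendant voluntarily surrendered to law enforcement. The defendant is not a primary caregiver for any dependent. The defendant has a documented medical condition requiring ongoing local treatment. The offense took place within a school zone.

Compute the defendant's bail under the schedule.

Base amounts from the schedule: simple assault $21,100; hit and run $37,050; discharging a firearm $48,000.
Stacking rule: highest base plus 40% of each additional charge. Highest is discharging a firearm at $48,000. Additional: $21,100 × 40% = $8,440; $37,050 × 40% = $14,820. Combined base = $48,000 + $23,260 = $71,260.
Net percentage adjustment: −30% +50% −10% +10% = +20%. $71,260 × 1.2 = $85,512.
$85,512 is within the $450,000 maximum.

$85,512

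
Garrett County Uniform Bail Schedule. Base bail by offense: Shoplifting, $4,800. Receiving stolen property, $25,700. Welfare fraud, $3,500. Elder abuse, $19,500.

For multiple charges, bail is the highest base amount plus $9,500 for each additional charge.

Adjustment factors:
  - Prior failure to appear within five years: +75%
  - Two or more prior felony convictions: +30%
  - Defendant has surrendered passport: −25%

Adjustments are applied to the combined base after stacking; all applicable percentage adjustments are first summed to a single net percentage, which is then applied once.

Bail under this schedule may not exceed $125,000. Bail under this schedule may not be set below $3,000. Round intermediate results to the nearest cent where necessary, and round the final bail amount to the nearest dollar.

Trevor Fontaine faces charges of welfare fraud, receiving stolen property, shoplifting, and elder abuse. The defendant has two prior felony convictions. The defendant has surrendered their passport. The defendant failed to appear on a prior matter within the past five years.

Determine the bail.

Base amounts from the schedule: welfare fraud $3,500; receiving stolen property $25,700; shoplifting $4,800; elder abuse $19,500.
Stacking rule: highest base plus $9,500 per additional charge. Highest is receiving stolen property at $25,700; 3 additional charges → +$28,500. Combined base = $54,200.
Net percentage adjustment: +75% +30% −25% = +80%. $54,200 × 1.8 = $97,560.
$97,560 is within the $125,000 maximum.
$97,560 is at or above the $3,000 minimum.

$97,560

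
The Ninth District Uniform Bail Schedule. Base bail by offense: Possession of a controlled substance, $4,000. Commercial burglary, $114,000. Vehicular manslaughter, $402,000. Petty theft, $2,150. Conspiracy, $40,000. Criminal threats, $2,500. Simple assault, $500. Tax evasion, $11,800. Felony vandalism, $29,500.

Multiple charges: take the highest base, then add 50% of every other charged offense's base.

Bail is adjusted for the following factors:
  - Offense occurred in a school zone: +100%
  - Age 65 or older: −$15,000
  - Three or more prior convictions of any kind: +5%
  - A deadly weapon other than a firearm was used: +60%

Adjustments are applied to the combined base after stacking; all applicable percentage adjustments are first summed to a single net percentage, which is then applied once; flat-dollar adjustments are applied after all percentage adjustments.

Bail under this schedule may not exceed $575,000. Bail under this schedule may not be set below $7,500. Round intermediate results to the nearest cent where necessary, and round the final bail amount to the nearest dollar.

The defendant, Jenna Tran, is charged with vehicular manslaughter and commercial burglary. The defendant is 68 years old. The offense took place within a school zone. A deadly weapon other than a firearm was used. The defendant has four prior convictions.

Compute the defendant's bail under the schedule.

Base amounts from the schedule: vehicular manslaughter $402,000; commercial burglary $114,000.
Stacking rule: highest base plus 50% of each additional charge. Highest is vehicular manslaughter at $402,000. Additional: $114,000 × 50% = $57,000. Combined base = $402,000 + $57,000 = $459,000.
Net percentage adjustment: +100% +5% +60% = +165%. $459,000 × 2.65 = $1,216,350.
Age 65 or older (−$15,000 flat): $1,216,350 − $15,000 = $1,201,350.
Result $1,201,350 exceeds the maximum of $575,000; bail is capped at $575,000.
$575,000 is at or above the $7,500 minimum.

$575,000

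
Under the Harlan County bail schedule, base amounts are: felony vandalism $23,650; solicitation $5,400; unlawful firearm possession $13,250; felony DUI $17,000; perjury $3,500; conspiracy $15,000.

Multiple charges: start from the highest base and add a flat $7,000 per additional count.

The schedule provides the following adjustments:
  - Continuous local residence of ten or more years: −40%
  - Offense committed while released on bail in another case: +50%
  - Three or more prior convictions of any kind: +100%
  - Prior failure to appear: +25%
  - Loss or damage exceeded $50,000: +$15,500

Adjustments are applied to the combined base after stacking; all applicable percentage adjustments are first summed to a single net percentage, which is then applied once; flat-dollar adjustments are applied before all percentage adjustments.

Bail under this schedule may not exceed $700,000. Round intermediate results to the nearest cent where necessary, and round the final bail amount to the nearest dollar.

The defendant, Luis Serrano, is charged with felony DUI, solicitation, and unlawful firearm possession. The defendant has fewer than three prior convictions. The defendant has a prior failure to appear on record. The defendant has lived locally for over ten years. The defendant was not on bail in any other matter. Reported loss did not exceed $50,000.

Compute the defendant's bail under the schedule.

$26,350

Base amounts from the schedule: felony DUI $17,000; solicitation $5,400; unlawful firearm possession $13,250.
Stacking rule: highest base plus $7,000 per additional charge. Highest is felony DUI at $17,000; 2 additional charges → +$14,000. Combined base = $31,000.
Net percentage adjustment: −40% +25% = −15%. $31,000 × 0.85 = $26,350.
$26,350 is within the $700,000 maximum.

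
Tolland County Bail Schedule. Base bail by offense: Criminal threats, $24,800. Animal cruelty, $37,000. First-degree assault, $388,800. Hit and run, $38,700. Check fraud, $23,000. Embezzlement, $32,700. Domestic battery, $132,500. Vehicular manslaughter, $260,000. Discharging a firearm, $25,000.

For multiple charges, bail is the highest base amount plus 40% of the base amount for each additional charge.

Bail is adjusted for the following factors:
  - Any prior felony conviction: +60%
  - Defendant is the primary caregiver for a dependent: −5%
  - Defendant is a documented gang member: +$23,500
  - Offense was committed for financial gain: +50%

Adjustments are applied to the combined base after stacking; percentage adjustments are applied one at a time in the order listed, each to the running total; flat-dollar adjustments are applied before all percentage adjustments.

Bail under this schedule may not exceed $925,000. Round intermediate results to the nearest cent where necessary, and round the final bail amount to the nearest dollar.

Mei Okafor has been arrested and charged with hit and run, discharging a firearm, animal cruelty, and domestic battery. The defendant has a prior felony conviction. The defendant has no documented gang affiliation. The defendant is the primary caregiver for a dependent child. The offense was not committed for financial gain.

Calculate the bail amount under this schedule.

$262,626

Base amounts from the schedule: hit and run $38,700; discharging a firearm $25,000; animal cruelty $37,000; domestic battery $132,500.
Stacking rule: highest base plus 40% of each additional charge. Highest is domestic battery at $132,500. Additional: $38,700 × 40% = $15,480; $25,000 × 40% = $10,000; $37,000 × 40% = $14,800. Combined base = $132,500 + $40,280 = $172,780.
Any prior felony conviction (+60%): $172,780 × 1.6 = $276,448.
Defendant is the primary caregiver for a dependent (−5%): $276,448 × 0.95 = $262,625.60.
$262,625.60 is within the $925,000 maximum.
Rounded to the nearest dollar: $262,626.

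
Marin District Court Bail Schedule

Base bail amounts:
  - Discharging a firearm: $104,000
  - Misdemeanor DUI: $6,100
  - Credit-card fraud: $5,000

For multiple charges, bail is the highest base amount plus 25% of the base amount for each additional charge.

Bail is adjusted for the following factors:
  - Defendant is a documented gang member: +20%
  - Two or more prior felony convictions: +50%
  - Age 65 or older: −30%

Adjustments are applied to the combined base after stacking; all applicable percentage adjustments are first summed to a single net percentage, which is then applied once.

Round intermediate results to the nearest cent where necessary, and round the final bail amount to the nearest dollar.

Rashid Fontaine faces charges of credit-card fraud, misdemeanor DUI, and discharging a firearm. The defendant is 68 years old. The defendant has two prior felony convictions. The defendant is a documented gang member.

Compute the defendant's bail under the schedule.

Base amounts from the schedule: credit-card fraud $5,000; misdemeanor DUI $6,100; discharging a firearm $104,000.
Stacking rule: highest base plus 25% of each additional charge. Highest is discharging a firearm at $104,000. Additional: $5,000 × 25% = $1,250; $6,100 × 25% = $1,525. Combined base = $104,000 + $2,775 = $106,775.
Net percentage adjustment: +20% +50% −30% = +40%. $106,775 × 1.4 = $149,485.

$149,485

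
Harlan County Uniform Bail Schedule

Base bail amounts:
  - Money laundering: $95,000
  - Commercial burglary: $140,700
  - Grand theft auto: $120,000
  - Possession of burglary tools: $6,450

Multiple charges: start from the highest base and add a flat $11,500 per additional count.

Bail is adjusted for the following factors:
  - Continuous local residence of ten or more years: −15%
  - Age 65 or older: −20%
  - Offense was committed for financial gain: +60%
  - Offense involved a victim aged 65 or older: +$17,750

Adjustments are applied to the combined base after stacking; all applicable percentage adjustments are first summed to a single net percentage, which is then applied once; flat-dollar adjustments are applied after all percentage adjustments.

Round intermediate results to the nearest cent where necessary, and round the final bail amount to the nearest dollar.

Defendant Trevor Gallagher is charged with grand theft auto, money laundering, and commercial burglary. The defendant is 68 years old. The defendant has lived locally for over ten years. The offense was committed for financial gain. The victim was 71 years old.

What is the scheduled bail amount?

Base amounts from the schedule: grand theft auto $120,000; money laundering $95,000; commercial burglary $140,700.
Stacking rule: highest base plus $11,500 per additional charge. Highest is commercial burglary at $140,700; 2 additional charges → +$23,000. Combined base = $163,700.
Net percentage adjustment: −15% −20% +60% = +25%. $163,700 × 1.25 = $204,625.
Offense involved a victim aged 65 or older (+$17,750 flat): $204,625 + $17,750 = $222,375.

$222,375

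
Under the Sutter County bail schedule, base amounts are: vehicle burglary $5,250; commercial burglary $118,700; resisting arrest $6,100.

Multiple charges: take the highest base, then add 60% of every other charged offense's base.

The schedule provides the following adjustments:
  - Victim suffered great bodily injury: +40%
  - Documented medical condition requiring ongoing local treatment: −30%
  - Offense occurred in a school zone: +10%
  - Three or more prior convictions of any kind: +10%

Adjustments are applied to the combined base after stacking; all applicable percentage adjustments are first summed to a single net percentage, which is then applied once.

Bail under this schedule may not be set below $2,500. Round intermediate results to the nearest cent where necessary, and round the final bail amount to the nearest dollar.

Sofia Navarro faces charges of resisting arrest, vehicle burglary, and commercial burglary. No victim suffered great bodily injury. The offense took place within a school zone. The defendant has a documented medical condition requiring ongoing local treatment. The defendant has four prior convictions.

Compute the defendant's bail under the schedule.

$112,959

Base amounts from the schedule: resisting arrest $6,100; vehicle burglary $5,250; commercial burglary $118,700.
Stacking rule: highest base plus 60% of each additional charge. Highest is commercial burglary at $118,700. Additional: $6,100 × 60% = $3,660; $5,250 × 60% = $3,150. Combined base = $118,700 + $6,810 = $125,510.
Net percentage adjustment: −30% +10% +10% = −10%. $125,510 × 0.9 = $112,959.
$112,959 is at or above the $2,500 minimum.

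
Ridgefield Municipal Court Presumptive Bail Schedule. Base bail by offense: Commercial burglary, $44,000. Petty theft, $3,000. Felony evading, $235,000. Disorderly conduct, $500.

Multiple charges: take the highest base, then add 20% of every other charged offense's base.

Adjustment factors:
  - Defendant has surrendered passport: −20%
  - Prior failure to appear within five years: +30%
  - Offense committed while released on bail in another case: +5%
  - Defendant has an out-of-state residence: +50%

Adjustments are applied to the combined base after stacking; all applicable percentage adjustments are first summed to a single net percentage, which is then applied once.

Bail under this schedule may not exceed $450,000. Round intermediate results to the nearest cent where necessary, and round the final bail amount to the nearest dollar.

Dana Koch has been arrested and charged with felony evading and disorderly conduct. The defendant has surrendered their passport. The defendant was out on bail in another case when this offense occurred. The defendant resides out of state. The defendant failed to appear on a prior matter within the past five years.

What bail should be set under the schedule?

$387,915

Base amounts from the schedule: felony evading $235,000; disorderly conduct $500.
Stacking rule: highest base plus 20% of each additional charge. Highest is felony evading at $235,000. Additional: $500 × 20% = $100. Combined base = $235,000 + $100 = $235,100.
Net percentage adjustment: −20% +30% +5% +50% = +65%. $235,100 × 1.65 = $387,915.
$387,915 is within the $450,000 maximum.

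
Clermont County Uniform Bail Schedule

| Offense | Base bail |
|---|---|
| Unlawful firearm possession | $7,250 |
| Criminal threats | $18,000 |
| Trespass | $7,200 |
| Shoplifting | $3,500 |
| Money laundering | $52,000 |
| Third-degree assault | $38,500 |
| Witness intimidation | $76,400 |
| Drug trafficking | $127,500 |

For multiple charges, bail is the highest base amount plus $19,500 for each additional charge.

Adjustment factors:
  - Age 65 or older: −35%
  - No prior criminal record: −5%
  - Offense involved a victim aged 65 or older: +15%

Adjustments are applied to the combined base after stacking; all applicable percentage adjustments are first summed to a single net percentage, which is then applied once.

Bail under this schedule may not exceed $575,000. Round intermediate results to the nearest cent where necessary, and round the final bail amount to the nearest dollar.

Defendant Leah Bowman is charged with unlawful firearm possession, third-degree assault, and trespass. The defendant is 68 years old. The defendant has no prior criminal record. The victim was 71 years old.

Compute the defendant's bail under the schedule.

$58,125

Base amounts from the schedule: unlawful firearm possession $7,250; third-degree assault $38,500; trespass $7,200.
Stacking rule: highest base plus $19,500 per additional charge. Highest is third-degree assault at $38,500; 2 additional charges → +$39,000. Combined base = $77,500.
Net percentage adjustment: −35% −5% +15% = −25%. $77,500 × 0.75 = $58,125.
$58,125 is within the $575,000 maximum.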